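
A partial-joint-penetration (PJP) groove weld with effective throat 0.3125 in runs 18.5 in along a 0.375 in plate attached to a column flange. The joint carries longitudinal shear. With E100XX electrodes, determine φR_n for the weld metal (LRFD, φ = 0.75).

E100XX → F_EXX = 100 ksi.
Effective throat (given) t_e = 0.3125 in.
A_we = 0.3125 × 18.5 = 5.781 in².
F_nw = 0.6 F_EXX = 60 ksi.
φR_n = 0.75 × 60 × 5.781 = 260.2 kips.

φR_n ≈ 260 kips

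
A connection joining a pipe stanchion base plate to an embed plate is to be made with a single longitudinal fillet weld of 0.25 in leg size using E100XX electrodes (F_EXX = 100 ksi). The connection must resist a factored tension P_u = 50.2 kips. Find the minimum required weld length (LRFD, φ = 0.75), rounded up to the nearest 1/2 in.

Throat t_e = 0.707 × 0.25 = 0.1767 in.
φr_n = 0.75 × 0.6 × 100 × 0.1767 = 7.954 kips/in.
L_req = P_u / φr_n = 50.2 / 7.954 = 6.311 in total.
Round up → use L = 6.5 in.

L = 6.5 in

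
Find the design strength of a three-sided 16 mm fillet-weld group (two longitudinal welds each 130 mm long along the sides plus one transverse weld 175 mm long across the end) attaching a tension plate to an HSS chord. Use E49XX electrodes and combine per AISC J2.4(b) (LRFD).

E49XX → F_EXX = 490 MPa.
t_e = 0.707 × 16 = 11.31 mm.
R_nwl = 0.6 × 490 × 11.31 × 260 × 10⁻³ = 864.7 kN (longitudinal, 2 welds).
R_nwt = 0.6 × 490 × 11.31 × 175 × 10⁻³ = 582 kN (transverse, base value).
(i) R_nwl + R_nwt = 1447 kN; (ii) 0.85 R_nwl + 1.5 R_nwt = 1608 kN.
R_n = max = 1608 kN [governs: (ii)]; φR_n = 1206 kN.

φR_n ≈ 1210 kN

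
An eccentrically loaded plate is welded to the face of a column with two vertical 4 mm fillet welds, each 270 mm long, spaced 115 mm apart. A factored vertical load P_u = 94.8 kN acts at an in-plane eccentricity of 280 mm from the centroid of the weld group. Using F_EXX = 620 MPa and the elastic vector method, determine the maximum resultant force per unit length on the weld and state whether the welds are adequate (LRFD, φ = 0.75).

Total weld length L_w = 540 mm. Treat welds as unit-width lines.
Polar moment about centroid: J = 2[d³/12 + d(b/2)²] = 2[270³/12 + 270×57.5²] = 5066000 mm³.
Direct shear f_v = P/L_w = 94.8×10³ / 540 = 175.6 N/mm (vertical).
Torsion M = P·e = 94.8×10³ × 280 = 26544000 N·mm.
Critical point at (x, y) = (57.5, 135) from centroid. f_tx = M·y/J = 707.4 N/mm; f_ty = M·x/J = 301.3 N/mm.
Resultant f_max = √[f_tx² + (f_v + f_ty)²] = √[707.4² + (175.6 + 301.3)²] = 853.1 N/mm.
Capacity per unit length: φr_n = 0.75 × 0.6 × 620 × (0.707 × 4) = 789 N/mm.
853.1 > 789 → NOT adequate.

f_max ≈ 853 N/mm; NOT adequate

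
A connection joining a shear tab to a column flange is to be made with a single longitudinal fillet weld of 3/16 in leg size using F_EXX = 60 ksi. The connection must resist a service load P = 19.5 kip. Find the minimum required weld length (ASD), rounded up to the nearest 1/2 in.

L = 8.5 in

Throat t_e = 0.707 × 0.1875 = 0.1326 in.
r_n/Ω = (0.6 × 60 × 0.1326) / 2.0 = 2.386 kip/in.
L_req = P / (r_n/Ω) = 19.5 / 2.386 = 8.172 in total.
Round up → use L = 8.5 in.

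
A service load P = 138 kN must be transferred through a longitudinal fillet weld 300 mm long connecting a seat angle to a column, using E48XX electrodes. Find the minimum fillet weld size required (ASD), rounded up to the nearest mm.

w = 5 mm

E48XX → F_EXX = 480 MPa.
Total weld length L = 300 mm.
Required throat t_e = P × Ω / (0.6 F_EXX × L) = 138 × 2.0 / (0.6 × 480 × 300 × 10⁻³) = 3.194 mm.
Required leg w = t_e / 0.707 = 4.518 mm → use 5 mm.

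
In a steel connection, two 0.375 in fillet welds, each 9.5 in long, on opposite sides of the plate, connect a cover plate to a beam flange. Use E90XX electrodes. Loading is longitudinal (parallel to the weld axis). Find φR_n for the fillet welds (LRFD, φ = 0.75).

E90XX → F_EXX = 90 ksi.
Effective throat t_e = 0.707 × 0.375 = 0.2651 in.
Total length L = 19 in; A_we = 0.2651 × 19 = 5.037 in².
F_nw = 0.6 F_EXX = 0.6 × 90 = 54 ksi.
φR_n = 0.75 × 54 × 5.037 = 204 kip.

φR_n ≈ 204 kip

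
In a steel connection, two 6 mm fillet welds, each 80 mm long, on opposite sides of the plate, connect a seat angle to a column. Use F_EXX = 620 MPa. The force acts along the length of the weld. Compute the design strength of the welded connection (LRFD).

φR_n ≈ 189 kN

Effective throat t_e = 0.707 × 6 = 4.242 mm.
Total length L = 160 mm; A_we = 4.242 × 160 = 678.7 mm².
F_nw = 0.6 F_EXX = 0.6 × 620 = 372 MPa.
φR_n = 0.75 × 372 × 678.7 × 10⁻³ = 189.4 kN.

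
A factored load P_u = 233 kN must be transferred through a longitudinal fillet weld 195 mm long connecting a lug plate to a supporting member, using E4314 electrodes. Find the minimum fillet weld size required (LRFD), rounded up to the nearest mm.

E43XX → F_EXX = 430 MPa.
Total weld length L = 195 mm.
Required throat t_e = P_u / (φ × 0.6 F_EXX × L) = 233 / (0.75 × 0.6 × 430 × 195 × 10⁻³) = 6.175 mm.
Required leg w = t_e / 0.707 = 8.734 mm → use 9 mm.

w = 9 mm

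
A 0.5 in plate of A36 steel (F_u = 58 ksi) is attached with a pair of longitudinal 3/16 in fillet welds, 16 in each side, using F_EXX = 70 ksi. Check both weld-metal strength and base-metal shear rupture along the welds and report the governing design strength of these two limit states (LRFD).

t_e = 0.707 × 0.1875 = 0.1326 in; L = 32 in.
Weld metal: φR_n = 0.75 × 0.6 × 70 × 0.1326 × 32 = 133.6 kip.
Base metal (shear rupture): φR_n = 0.75 × 0.6 × 58 × 0.5 × 32 = 417.6 kip.
Governing: weld metal.

φR_n ≈ 134 kip (weld metal governs)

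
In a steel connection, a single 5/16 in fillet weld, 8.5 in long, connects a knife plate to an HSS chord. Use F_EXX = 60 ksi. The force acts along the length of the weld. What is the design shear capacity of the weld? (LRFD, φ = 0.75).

Effective throat t_e = 0.707 × 0.3125 = 0.2209 in.
Total length L = 8.5 in; A_we = 0.2209 × 8.5 = 1.878 in².
F_nw = 0.6 F_EXX = 0.6 × 60 = 36 ksi.
φR_n = 0.75 × 36 × 1.878 = 50.71 kips.

φR_n ≈ 50.7 kips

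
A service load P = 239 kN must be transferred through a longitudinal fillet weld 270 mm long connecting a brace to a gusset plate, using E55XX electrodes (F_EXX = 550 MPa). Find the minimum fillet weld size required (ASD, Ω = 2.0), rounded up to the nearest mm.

Total weld length L = 270 mm.
Required throat t_e = P × Ω / (0.6 F_EXX × L) = 239 × 2.0 / (0.6 × 550 × 270 × 10⁻³) = 5.365 mm.
Required leg w = t_e / 0.707 = 7.588 mm → use 8 mm.

w = 8 mm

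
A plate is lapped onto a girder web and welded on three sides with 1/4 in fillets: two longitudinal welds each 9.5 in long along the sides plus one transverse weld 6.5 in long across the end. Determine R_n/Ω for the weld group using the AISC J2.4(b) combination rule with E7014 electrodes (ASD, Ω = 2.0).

E70XX → F_EXX = 70 ksi.
t_e = 0.707 × 0.25 = 0.1767 in.
R_nwl = 0.6 × 70 × 0.1767 × 19 = 141 kips (longitudinal, 2 welds).
R_nwt = 0.6 × 70 × 0.1767 × 6.5 = 48.25 kips (transverse, base value).
(i) R_nwl + R_nwt = 189.3 kips; (ii) 0.85 R_nwl + 1.5 R_nwt = 192.3 kips.
R_n = max = 192.3 kips [governs: (ii)]; R_n/Ω = 96.13 kips.

R_n/Ω ≈ 96.1 kips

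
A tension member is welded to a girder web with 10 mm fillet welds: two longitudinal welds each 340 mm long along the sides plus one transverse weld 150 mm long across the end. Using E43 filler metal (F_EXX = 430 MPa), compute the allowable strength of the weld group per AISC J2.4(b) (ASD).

t_e = 0.707 × 10 = 7.07 mm.
R_nwl = 0.6 × 430 × 7.07 × 680 × 10⁻³ = 1240 kN (longitudinal, 2 welds).
R_nwt = 0.6 × 430 × 7.07 × 150 × 10⁻³ = 273.6 kN (transverse, base value).
(i) R_nwl + R_nwt = 1514 kN; (ii) 0.85 R_nwl + 1.5 R_nwt = 1465 kN.
R_n = max = 1514 kN [governs: (i)]; R_n/Ω = 757 kN.

R_n/Ω ≈ 757 kN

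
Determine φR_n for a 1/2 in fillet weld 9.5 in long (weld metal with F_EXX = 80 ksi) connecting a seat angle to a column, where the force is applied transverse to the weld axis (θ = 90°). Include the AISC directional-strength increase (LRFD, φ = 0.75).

φR_n ≈ 181 kips

t_e = 0.707 × 0.5 = 0.3535 in; A_we = 0.3535 × 9.5 = 3.358 in².
Directional factor: 1.0 + 0.5 sin^1.5(90°) = 1.5.
F_nw = 0.6 × 80 × 1.5 = 72 ksi.
φR_n = 0.75 × 72 × 3.358 = 181.3 kips.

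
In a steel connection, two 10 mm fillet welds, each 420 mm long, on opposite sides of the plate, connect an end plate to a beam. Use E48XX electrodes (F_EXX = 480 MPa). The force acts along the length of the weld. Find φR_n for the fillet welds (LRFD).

Effective throat t_e = 0.707 × 10 = 7.07 mm.
Total length L = 840 mm; A_we = 7.07 × 840 = 5939 mm².
F_nw = 0.6 F_EXX = 0.6 × 480 = 288 MPa.
φR_n = 0.75 × 288 × 5939 × 10⁻³ = 1283 kN.

φR_n ≈ 1280 kN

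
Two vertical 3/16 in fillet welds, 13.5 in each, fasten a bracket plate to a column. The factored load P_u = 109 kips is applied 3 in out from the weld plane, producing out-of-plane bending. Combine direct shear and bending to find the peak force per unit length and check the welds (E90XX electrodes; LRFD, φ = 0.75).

E90XX → F_EXX = 90 ksi.
L_w = 2 × 13.5 = 27 in; section modulus (unit throat) S = 2 × L²/6 = 60.75 in².
Direct shear f_v = P/L_w = 109/27 = 4.037 kip/in.
Moment M = P × e = 109 × 3 = 327 kip·in; bending f_b = M/S = 5.383 kip/in.
f_max = √(f_v² + f_b²) = √(4.037² + 5.383²) = 6.728 kip/in.
φr_n = 0.75 × 0.6 × 90 × (0.707 × 0.1875) = 5.369 kip/in → NOT adequate.

f_max ≈ 6.73 kip/in; NOT adequate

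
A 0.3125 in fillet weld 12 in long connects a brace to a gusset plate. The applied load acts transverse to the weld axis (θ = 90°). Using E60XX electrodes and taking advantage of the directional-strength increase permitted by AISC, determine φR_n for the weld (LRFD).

E60XX → F_EXX = 60 ksi.
t_e = 0.707 × 0.3125 = 0.2209 in; A_we = 0.2209 × 12 = 2.651 in².
Directional factor: 1.0 + 0.5 sin^1.5(90°) = 1.5.
F_nw = 0.6 × 60 × 1.5 = 54 ksi.
φR_n = 0.75 × 54 × 2.651 = 107.4 kip.

φR_n ≈ 107 kip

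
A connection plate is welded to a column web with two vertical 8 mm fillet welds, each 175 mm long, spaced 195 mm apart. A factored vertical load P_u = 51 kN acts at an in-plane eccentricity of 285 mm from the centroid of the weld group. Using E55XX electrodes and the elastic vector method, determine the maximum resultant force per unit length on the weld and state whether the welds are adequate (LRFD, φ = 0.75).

E55XX → F_EXX = 550 MPa.
Total weld length L_w = 350 mm. Treat welds as unit-width lines.
Polar moment about centroid: J = 2[d³/12 + d(b/2)²] = 2[175³/12 + 175×97.5²] = 4220000 mm³.
Direct shear f_v = P/L_w = 51×10³ / 350 = 145.7 N/mm (vertical).
Torsion M = P·e = 51×10³ × 285 = 14535000 N·mm.
Critical point at (x, y) = (97.5, 87.5) from centroid. f_tx = M·y/J = 301.3 N/mm; f_ty = M·x/J = 335.8 N/mm.
Resultant f_max = √[f_tx² + (f_v + f_ty)²] = √[301.3² + (145.7 + 335.8)²] = 568 N/mm.
Capacity per unit length: φr_n = 0.75 × 0.6 × 550 × (0.707 × 8) = 1400 N/mm.
568 ≤ 1400 → adequate.

f_max ≈ 568 N/mm; adequate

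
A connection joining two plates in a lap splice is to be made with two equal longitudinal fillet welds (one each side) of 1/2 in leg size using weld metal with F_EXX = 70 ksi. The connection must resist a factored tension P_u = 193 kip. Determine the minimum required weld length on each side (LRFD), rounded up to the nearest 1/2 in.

L = 9 in on each side

Throat t_e = 0.707 × 0.5 = 0.3535 in.
φr_n = 0.75 × 0.6 × 70 × 0.3535 = 11.14 kip/in.
L_req = P_u / φr_n = 193 / 11.14 = 17.33 in total.
Per side: 17.33 / 2 = 8.666 in.
Round up → use L = 9 in on each side.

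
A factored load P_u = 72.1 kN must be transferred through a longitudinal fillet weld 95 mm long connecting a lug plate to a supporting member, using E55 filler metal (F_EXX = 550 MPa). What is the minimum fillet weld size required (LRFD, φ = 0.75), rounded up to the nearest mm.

w = 5 mm

Total weld length L = 95 mm.
Required throat t_e = P_u / (φ × 0.6 F_EXX × L) = 72.1 / (0.75 × 0.6 × 550 × 95 × 10⁻³) = 3.066 mm.
Required leg w = t_e / 0.707 = 4.337 mm → use 5 mm.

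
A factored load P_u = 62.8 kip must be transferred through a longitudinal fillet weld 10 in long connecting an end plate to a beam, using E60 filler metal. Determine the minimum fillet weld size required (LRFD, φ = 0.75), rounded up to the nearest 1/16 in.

w = 3/8 in

E60XX → F_EXX = 60 ksi.
Total weld length L = 10 in.
Required throat t_e = P_u / (φ × 0.6 F_EXX × L) = 62.8 / (0.75 × 0.6 × 60 × 10) = 0.2326 in.
Required leg w = t_e / 0.707 = 0.329 in → use 3/8 in.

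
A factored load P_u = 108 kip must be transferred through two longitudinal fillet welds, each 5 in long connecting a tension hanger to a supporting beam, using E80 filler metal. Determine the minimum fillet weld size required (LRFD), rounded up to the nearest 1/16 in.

E80XX → F_EXX = 80 ksi.
Total weld length L = 10 in.
Required throat t_e = P_u / (φ × 0.6 F_EXX × L) = 108 / (0.75 × 0.6 × 80 × 10) = 0.3 in.
Required leg w = t_e / 0.707 = 0.4243 in → use 7/16 in.

w = 7/16 in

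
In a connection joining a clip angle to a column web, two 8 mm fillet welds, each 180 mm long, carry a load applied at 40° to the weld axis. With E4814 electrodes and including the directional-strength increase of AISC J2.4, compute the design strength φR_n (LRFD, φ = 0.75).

E48XX → F_EXX = 480 MPa.
t_e = 0.707 × 8 = 5.656 mm; A_we = 5.656 × 360 = 2036 mm².
Directional factor: 1.0 + 0.5 sin^1.5(40°) = 1.258.
F_nw = 0.6 × 480 × 1.258 = 362.2 MPa.
φR_n = 0.75 × 362.2 × 2036 × 10⁻³ = 553.1 kN.

φR_n ≈ 553 kN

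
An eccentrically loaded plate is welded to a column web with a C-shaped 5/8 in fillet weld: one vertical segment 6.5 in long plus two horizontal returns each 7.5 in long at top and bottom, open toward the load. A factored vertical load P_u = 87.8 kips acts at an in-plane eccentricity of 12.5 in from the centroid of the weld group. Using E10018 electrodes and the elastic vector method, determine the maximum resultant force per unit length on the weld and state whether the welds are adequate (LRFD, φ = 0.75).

E100XX → F_EXX = 100 ksi.
Total weld length L_w = 21.5 in. Treat welds as unit-width lines.
Centroid: x̄ = 2×7.5×3.75 / 21.5 = 2.616 in from the vertical weld.
Polar moment about centroid: J = I_x + I_y = [6.5³/12 + 2×7.5×3.25²] + [6.5×2.616² + 2(7.5³/12 + 7.5×1.134²)] = 315.4 in³.
Direct shear f_v = P/L_w = 87.8 / 21.5 = 4.084 kip/in (vertical).
Torsion M = P·e = 87.8 × 12.5 = 1097.5 kip·in.
Critical point at (x, y) = (4.884, 3.25) from centroid. f_tx = M·y/J = 11.31 kip/in; f_ty = M·x/J = 16.99 kip/in.
Resultant f_max = √[f_tx² + (f_v + f_ty)²] = √[11.31² + (4.084 + 16.99)²] = 23.92 kip/in.
Capacity per unit length: φr_n = 0.75 × 0.6 × 100 × (0.707 × 0.625) = 19.88 kip/in.
23.92 > 19.88 → NOT adequate.

f_max ≈ 23.9 kip/in; NOT adequate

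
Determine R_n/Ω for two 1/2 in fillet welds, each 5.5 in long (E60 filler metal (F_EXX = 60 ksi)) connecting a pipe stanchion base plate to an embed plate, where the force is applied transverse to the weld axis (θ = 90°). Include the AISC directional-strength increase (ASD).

t_e = 0.707 × 0.5 = 0.3535 in; A_we = 0.3535 × 11 = 3.888 in².
Directional factor: 1.0 + 0.5 sin^1.5(90°) = 1.5.
F_nw = 0.6 × 60 × 1.5 = 54 ksi.
R_n/Ω = (54 × 3.888) / 2.0 = 105 kip.

R_n/Ω ≈ 105 kip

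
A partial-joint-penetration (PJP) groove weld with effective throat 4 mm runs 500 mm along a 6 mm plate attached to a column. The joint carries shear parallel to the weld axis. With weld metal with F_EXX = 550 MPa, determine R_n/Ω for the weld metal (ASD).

Effective throat (given) t_e = 4 mm.
A_we = 4 × 500 = 2000 mm².
F_nw = 0.6 F_EXX = 330 MPa.
R_n/Ω = (330 × 2000) / 2.0 × 10⁻³ = 330 kN.

R_n/Ω ≈ 330 kN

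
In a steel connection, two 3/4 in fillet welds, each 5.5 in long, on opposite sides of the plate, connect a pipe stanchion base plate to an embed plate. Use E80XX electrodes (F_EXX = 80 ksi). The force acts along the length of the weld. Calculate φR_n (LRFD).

Effective throat t_e = 0.707 × 0.75 = 0.5302 in.
Total length L = 11 in; A_we = 0.5302 × 11 = 5.833 in².
F_nw = 0.6 F_EXX = 0.6 × 80 = 48 ksi.
φR_n = 0.75 × 48 × 5.833 = 210 kip.

φR_n ≈ 210 kip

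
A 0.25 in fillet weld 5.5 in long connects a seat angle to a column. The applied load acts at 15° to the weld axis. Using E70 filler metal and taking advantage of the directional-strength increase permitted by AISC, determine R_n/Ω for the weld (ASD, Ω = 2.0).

E70XX → F_EXX = 70 ksi.
t_e = 0.707 × 0.25 = 0.1767 in; A_we = 0.1767 × 5.5 = 0.9721 in².
Directional factor: 1.0 + 0.5 sin^1.5(15°) = 1.066.
F_nw = 0.6 × 70 × 1.066 = 44.77 ksi.
R_n/Ω = (44.77 × 0.9721) / 2.0 = 21.76 kips.

R_n/Ω ≈ 21.8 kips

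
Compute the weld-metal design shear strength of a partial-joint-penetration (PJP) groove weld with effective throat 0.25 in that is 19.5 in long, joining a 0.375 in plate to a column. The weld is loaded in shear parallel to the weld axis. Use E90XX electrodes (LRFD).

E90XX → F_EXX = 90 ksi.
Effective throat (given) t_e = 0.25 in.
A_we = 0.25 × 19.5 = 4.875 in².
F_nw = 0.6 F_EXX = 54 ksi.
φR_n = 0.75 × 54 × 4.875 = 197.4 kip.

φR_n ≈ 197 kip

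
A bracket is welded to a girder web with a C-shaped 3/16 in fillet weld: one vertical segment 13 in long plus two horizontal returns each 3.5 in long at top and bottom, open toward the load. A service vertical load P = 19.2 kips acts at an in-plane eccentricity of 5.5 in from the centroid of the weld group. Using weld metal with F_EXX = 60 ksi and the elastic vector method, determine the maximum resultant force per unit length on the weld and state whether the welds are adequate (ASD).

f_max ≈ 2.09 kip/in; adequate

Total weld length L_w = 20 in. Treat welds as unit-width lines.
Centroid: x̄ = 2×3.5×1.75 / 20 = 0.6125 in from the vertical weld.
Polar moment about centroid: J = I_x + I_y = [13³/12 + 2×3.5×6.5²] + [13×0.6125² + 2(3.5³/12 + 3.5×1.137²)] = 499.9 in³.
Direct shear f_v = P/L_w = 19.2 / 20 = 0.96 kip/in (vertical).
Torsion M = P·e = 19.2 × 5.5 = 105.6 kip·in.
Critical point at (x, y) = (2.888, 6.5) from centroid. f_tx = M·y/J = 1.373 kip/in; f_ty = M·x/J = 0.6099 kip/in.
Resultant f_max = √[f_tx² + (f_v + f_ty)²] = √[1.373² + (0.96 + 0.6099)²] = 2.086 kip/in.
Capacity per unit length: r_n/Ω = (1/2.0) × 0.6 × 60 × (0.707 × 0.1875) = 2.386 kip/in.
2.086 ≤ 2.386 → adequate.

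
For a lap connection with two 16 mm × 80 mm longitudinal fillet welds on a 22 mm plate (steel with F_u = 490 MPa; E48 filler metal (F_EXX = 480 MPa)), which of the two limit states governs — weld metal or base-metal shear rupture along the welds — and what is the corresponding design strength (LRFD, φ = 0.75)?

φR_n ≈ 391 kN (weld metal governs)

t_e = 0.707 × 16 = 11.31 mm; L = 160 mm.
Weld metal: φR_n = 0.75 × 0.6 × 480 × 11.31 × 160 × 10⁻³ = 390.9 kN.
Base metal (shear rupture): φR_n = 0.75 × 0.6 × 490 × 22 × 160 × 10⁻³ = 776.2 kN.
Governing: weld metal.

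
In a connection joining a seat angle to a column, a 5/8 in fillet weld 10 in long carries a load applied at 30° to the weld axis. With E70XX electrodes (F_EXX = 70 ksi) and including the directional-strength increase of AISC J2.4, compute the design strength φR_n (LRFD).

t_e = 0.707 × 0.625 = 0.4419 in; A_we = 0.4419 × 10 = 4.419 in².
Directional factor: 1.0 + 0.5 sin^1.5(30°) = 1.177.
F_nw = 0.6 × 70 × 1.177 = 49.42 ksi.
φR_n = 0.75 × 49.42 × 4.419 = 163.8 kips.

φR_n ≈ 164 kips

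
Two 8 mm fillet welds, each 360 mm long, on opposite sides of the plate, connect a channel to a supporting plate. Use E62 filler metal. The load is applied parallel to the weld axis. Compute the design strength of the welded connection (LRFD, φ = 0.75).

φR_n ≈ 1140 kN

E62XX → F_EXX = 620 MPa.
Effective throat t_e = 0.707 × 8 = 5.656 mm.
Total length L = 720 mm; A_we = 5.656 × 720 = 4072 mm².
F_nw = 0.6 F_EXX = 0.6 × 620 = 372 MPa.
φR_n = 0.75 × 372 × 4072 × 10⁻³ = 1136 kN.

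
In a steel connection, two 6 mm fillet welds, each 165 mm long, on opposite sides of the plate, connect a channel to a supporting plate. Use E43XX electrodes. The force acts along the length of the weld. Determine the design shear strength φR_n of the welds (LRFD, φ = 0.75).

φR_n ≈ 271 kN

E43XX → F_EXX = 430 MPa.
Effective throat t_e = 0.707 × 6 = 4.242 mm.
Total length L = 330 mm; A_we = 4.242 × 330 = 1400 mm².
F_nw = 0.6 F_EXX = 0.6 × 430 = 258 MPa.
φR_n = 0.75 × 258 × 1400 × 10⁻³ = 270.9 kN.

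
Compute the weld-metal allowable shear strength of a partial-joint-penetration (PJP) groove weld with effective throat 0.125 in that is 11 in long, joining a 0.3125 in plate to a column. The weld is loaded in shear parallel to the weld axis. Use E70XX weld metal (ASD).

R_n/Ω ≈ 28.9 kips

E70XX → F_EXX = 70 ksi.
Effective throat (given) t_e = 0.125 in.
A_we = 0.125 × 11 = 1.375 in².
F_nw = 0.6 F_EXX = 42 ksi.
R_n/Ω = (42 × 1.375) / 2.0 = 28.88 kips.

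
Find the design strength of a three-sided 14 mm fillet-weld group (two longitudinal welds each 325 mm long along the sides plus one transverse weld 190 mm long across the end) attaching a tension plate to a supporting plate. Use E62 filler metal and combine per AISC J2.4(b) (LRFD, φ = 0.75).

φR_n ≈ 2320 kN

E62XX → F_EXX = 620 MPa.
t_e = 0.707 × 14 = 9.898 mm.
R_nwl = 0.6 × 620 × 9.898 × 650 × 10⁻³ = 2393 kN (longitudinal, 2 welds).
R_nwt = 0.6 × 620 × 9.898 × 190 × 10⁻³ = 699.6 kN (transverse, base value).
(i) R_nwl + R_nwt = 3093 kN; (ii) 0.85 R_nwl + 1.5 R_nwt = 3084 kN.
R_n = max = 3093 kN [governs: (i)]; φR_n = 2320 kN.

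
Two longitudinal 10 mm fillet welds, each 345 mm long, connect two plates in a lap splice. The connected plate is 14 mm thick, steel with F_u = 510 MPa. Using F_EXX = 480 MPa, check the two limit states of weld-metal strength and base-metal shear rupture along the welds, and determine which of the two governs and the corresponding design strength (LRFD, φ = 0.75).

φR_n ≈ 1050 kN (weld metal governs)

t_e = 0.707 × 10 = 7.07 mm; L = 690 mm.
Weld metal: φR_n = 0.75 × 0.6 × 480 × 7.07 × 690 × 10⁻³ = 1054 kN.
Base metal (shear rupture): φR_n = 0.75 × 0.6 × 510 × 14 × 690 × 10⁻³ = 2217 kN.
Governing: weld metal.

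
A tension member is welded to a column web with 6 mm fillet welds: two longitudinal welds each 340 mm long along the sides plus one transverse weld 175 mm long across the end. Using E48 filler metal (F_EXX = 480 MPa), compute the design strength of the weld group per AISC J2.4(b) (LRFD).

t_e = 0.707 × 6 = 4.242 mm.
R_nwl = 0.6 × 480 × 4.242 × 680 × 10⁻³ = 830.8 kN (longitudinal, 2 welds).
R_nwt = 0.6 × 480 × 4.242 × 175 × 10⁻³ = 213.8 kN (transverse, base value).
(i) R_nwl + R_nwt = 1045 kN; (ii) 0.85 R_nwl + 1.5 R_nwt = 1027 kN.
R_n = max = 1045 kN [governs: (i)]; φR_n = 783.4 kN.

φR_n ≈ 783 kN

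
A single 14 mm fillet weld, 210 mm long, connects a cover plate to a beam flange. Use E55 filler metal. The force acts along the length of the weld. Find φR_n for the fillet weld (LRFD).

φR_n ≈ 514 kN

E55XX → F_EXX = 550 MPa.
Effective throat t_e = 0.707 × 14 = 9.898 mm.
Total length L = 210 mm; A_we = 9.898 × 210 = 2079 mm².
F_nw = 0.6 F_EXX = 0.6 × 550 = 330 MPa.
φR_n = 0.75 × 330 × 2079 × 10⁻³ = 514.4 kN.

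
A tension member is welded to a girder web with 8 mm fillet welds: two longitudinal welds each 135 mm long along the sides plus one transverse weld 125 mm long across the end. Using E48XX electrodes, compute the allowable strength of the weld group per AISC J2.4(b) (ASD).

E48XX → F_EXX = 480 MPa.
t_e = 0.707 × 8 = 5.656 mm.
R_nwl = 0.6 × 480 × 5.656 × 270 × 10⁻³ = 439.8 kN (longitudinal, 2 welds).
R_nwt = 0.6 × 480 × 5.656 × 125 × 10⁻³ = 203.6 kN (transverse, base value).
(i) R_nwl + R_nwt = 643.4 kN; (ii) 0.85 R_nwl + 1.5 R_nwt = 679.3 kN.
R_n = max = 679.3 kN [governs: (ii)]; R_n/Ω = 339.6 kN.

R_n/Ω ≈ 340 kN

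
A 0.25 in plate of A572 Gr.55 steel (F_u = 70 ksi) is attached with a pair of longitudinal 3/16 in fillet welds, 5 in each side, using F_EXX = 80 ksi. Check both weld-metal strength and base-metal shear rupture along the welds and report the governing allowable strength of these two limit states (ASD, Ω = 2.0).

R_n/Ω ≈ 31.8 kips (weld metal governs)

t_e = 0.707 × 0.1875 = 0.1326 in; L = 10 in.
Weld metal: R_n/Ω = (1/2.0) × 0.6 × 80 × 0.1326 × 10 = 31.81 kips.
Base metal (shear rupture): R_n/Ω = (1/2.0) × 0.6 × 70 × 0.25 × 10 = 52.5 kips.
Governing: weld metal.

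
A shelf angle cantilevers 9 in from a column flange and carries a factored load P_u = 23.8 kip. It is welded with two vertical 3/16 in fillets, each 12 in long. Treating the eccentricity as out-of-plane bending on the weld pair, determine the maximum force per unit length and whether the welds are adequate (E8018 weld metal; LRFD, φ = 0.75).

f_max ≈ 4.57 kip/in; adequate

E80XX → F_EXX = 80 ksi.
L_w = 2 × 12 = 24 in; section modulus (unit throat) S = 2 × L²/6 = 48 in².
Direct shear f_v = P/L_w = 23.8/24 = 0.9917 kip/in.
Moment M = P × e = 23.8 × 9 = 214.2 kip·in; bending f_b = M/S = 4.463 kip/in.
f_max = √(f_v² + f_b²) = √(0.9917² + 4.463²) = 4.571 kip/in.
φr_n = 0.75 × 0.6 × 80 × (0.707 × 0.1875) = 4.772 kip/in → adequate.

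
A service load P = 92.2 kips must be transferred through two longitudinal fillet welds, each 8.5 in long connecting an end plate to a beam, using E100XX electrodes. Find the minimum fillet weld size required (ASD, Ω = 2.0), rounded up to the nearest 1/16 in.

E100XX → F_EXX = 100 ksi.
Total weld length L = 17 in.
Required throat t_e = P × Ω / (0.6 F_EXX × L) = 92.2 × 2.0 / (0.6 × 100 × 17) = 0.1808 in.
Required leg w = t_e / 0.707 = 0.2557 in → use 5/16 in.

w = 5/16 in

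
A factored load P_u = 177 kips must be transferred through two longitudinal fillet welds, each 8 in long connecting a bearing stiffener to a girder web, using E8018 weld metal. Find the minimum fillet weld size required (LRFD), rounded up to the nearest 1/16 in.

w = 7/16 in

E80XX → F_EXX = 80 ksi.
Total weld length L = 16 in.
Required throat t_e = P_u / (φ × 0.6 F_EXX × L) = 177 / (0.75 × 0.6 × 80 × 16) = 0.3073 in.
Required leg w = t_e / 0.707 = 0.4346 in → use 7/16 in.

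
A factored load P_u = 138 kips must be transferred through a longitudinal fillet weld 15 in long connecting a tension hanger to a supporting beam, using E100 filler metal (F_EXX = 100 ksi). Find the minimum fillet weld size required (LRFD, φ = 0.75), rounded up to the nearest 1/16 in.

Total weld length L = 15 in.
Required throat t_e = P_u / (φ × 0.6 F_EXX × L) = 138 / (0.75 × 0.6 × 100 × 15) = 0.2044 in.
Required leg w = t_e / 0.707 = 0.2892 in → use 5/16 in.

w = 5/16 in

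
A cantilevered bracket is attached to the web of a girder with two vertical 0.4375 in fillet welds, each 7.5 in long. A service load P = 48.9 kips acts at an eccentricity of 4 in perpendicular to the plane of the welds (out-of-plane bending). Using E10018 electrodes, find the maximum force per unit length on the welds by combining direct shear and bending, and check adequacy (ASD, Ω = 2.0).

f_max ≈ 10.9 kip/in; NOT adequate

E100XX → F_EXX = 100 ksi.
L_w = 2 × 7.5 = 15 in; section modulus (unit throat) S = 2 × L²/6 = 18.75 in².
Direct shear f_v = P/L_w = 48.9/15 = 3.26 kip/in.
Moment M = P × e = 48.9 × 4 = 195.6 kip·in; bending f_b = M/S = 10.43 kip/in.
f_max = √(f_v² + f_b²) = √(3.26² + 10.43²) = 10.93 kip/in.
r_n/Ω = (1/2.0) × 0.6 × 100 × (0.707 × 0.4375) = 9.279 kip/in → NOT adequate.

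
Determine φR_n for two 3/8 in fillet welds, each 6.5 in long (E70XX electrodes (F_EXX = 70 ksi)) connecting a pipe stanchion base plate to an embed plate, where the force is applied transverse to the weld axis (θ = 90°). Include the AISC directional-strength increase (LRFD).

t_e = 0.707 × 0.375 = 0.2651 in; A_we = 0.2651 × 13 = 3.447 in².
Directional factor: 1.0 + 0.5 sin^1.5(90°) = 1.5.
F_nw = 0.6 × 70 × 1.5 = 63 ksi.
φR_n = 0.75 × 63 × 3.447 = 162.9 kip.

φR_n ≈ 163 kip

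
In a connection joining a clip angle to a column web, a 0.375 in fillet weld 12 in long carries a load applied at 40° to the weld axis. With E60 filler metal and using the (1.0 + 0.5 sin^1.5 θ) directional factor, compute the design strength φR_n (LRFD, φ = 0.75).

E60XX → F_EXX = 60 ksi.
t_e = 0.707 × 0.375 = 0.2651 in; A_we = 0.2651 × 12 = 3.181 in².
Directional factor: 1.0 + 0.5 sin^1.5(40°) = 1.258.
F_nw = 0.6 × 60 × 1.258 = 45.28 ksi.
φR_n = 0.75 × 45.28 × 3.181 = 108 kips.

φR_n ≈ 108 kips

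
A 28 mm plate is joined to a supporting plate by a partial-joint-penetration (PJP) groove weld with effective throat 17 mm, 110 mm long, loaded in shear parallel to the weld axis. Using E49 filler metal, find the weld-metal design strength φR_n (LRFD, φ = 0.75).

E49XX → F_EXX = 490 MPa.
Effective throat (given) t_e = 17 mm.
A_we = 17 × 110 = 1870 mm².
F_nw = 0.6 F_EXX = 294 MPa.
φR_n = 0.75 × 294 × 1870 × 10⁻³ = 412.3 kN.

φR_n ≈ 412 kN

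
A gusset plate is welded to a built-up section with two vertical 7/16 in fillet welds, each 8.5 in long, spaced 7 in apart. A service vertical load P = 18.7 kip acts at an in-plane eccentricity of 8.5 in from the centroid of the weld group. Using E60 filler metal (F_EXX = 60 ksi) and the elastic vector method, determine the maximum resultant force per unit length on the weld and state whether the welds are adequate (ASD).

f_max ≈ 3.62 kip/in; adequate

Total weld length L_w = 17 in. Treat welds as unit-width lines.
Polar moment about centroid: J = 2[d³/12 + d(b/2)²] = 2[8.5³/12 + 8.5×3.5²] = 310.6 in³.
Direct shear f_v = P/L_w = 18.7 / 17 = 1.1 kip/in (vertical).
Torsion M = P·e = 18.7 × 8.5 = 158.95 kip·in.
Critical point at (x, y) = (3.5, 4.25) from centroid. f_tx = M·y/J = 2.175 kip/in; f_ty = M·x/J = 1.791 kip/in.
Resultant f_max = √[f_tx² + (f_v + f_ty)²] = √[2.175² + (1.1 + 1.791)²] = 3.618 kip/in.
Capacity per unit length: r_n/Ω = (1/2.0) × 0.6 × 60 × (0.707 × 0.4375) = 5.568 kip/in.
3.618 ≤ 5.568 → adequate.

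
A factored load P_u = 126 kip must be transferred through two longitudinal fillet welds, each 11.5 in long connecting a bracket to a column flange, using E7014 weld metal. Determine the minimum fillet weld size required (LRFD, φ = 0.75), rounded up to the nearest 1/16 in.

w = 1/4 in

E70XX → F_EXX = 70 ksi.
Total weld length L = 23 in.
Required throat t_e = P_u / (φ × 0.6 F_EXX × L) = 126 / (0.75 × 0.6 × 70 × 23) = 0.1739 in.
Required leg w = t_e / 0.707 = 0.246 in → use 1/4 in.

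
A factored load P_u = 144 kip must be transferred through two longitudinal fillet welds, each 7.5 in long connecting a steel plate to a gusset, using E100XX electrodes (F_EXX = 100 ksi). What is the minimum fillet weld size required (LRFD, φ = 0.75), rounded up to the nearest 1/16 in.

Total weld length L = 15 in.
Required throat t_e = P_u / (φ × 0.6 F_EXX × L) = 144 / (0.75 × 0.6 × 100 × 15) = 0.2133 in.
Required leg w = t_e / 0.707 = 0.3017 in → use 5/16 in.

w = 5/16 in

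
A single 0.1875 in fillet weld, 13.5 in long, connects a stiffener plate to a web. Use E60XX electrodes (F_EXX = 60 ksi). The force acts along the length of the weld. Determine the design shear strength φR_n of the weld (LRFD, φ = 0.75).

φR_n ≈ 48.3 kips

Effective throat t_e = 0.707 × 0.1875 = 0.1326 in.
Total length L = 13.5 in; A_we = 0.1326 × 13.5 = 1.79 in².
F_nw = 0.6 F_EXX = 0.6 × 60 = 36 ksi.
φR_n = 0.75 × 36 × 1.79 = 48.32 kips.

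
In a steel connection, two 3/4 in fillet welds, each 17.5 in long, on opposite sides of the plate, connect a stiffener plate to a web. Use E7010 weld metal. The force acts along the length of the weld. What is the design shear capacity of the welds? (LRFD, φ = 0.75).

E70XX → F_EXX = 70 ksi.
Effective throat t_e = 0.707 × 0.75 = 0.5302 in.
Total length L = 35 in; A_we = 0.5302 × 35 = 18.56 in².
F_nw = 0.6 F_EXX = 0.6 × 70 = 42 ksi.
φR_n = 0.75 × 42 × 18.56 = 584.6 kip.

φR_n ≈ 585 kip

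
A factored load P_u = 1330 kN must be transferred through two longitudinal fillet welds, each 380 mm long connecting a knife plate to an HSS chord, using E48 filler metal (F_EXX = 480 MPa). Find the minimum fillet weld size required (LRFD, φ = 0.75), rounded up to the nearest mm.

w = 12 mm

Total weld length L = 760 mm.
Required throat t_e = P_u / (φ × 0.6 F_EXX × L) = 1330 / (0.75 × 0.6 × 480 × 760 × 10⁻³) = 8.102 mm.
Required leg w = t_e / 0.707 = 11.46 mm → use 12 mm.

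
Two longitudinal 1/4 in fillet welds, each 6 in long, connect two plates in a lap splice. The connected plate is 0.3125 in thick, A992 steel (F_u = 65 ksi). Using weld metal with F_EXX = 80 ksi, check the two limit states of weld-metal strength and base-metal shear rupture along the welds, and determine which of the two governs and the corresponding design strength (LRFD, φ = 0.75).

t_e = 0.707 × 0.25 = 0.1767 in; L = 12 in.
Weld metal: φR_n = 0.75 × 0.6 × 80 × 0.1767 × 12 = 76.36 kip.
Base metal (shear rupture): φR_n = 0.75 × 0.6 × 65 × 0.3125 × 12 = 109.7 kip.
Governing: weld metal.

φR_n ≈ 76.4 kip (weld metal governs)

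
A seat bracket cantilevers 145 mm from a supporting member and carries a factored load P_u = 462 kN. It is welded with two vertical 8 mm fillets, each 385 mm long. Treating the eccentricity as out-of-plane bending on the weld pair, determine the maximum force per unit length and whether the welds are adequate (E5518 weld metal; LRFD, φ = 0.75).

f_max ≈ 1480 N/mm; NOT adequate

E55XX → F_EXX = 550 MPa.
L_w = 2 × 385 = 770 mm; section modulus (unit throat) S = 2 × L²/6 = 49410 mm².
Direct shear f_v = P/L_w = 462×10³/770 = 600 N/mm.
Moment M = P × e = 462×10³ × 145 = 66990000 N·mm; bending f_b = M/S = 1356 N/mm.
f_max = √(f_v² + f_b²) = √(600² + 1356²) = 1483 N/mm.
φr_n = 0.75 × 0.6 × 550 × (0.707 × 8) = 1400 N/mm → NOT adequate.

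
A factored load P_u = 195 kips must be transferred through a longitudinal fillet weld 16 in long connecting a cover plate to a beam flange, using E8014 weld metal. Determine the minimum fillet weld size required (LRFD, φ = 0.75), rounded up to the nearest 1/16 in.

w = 1/2 in

E80XX → F_EXX = 80 ksi.
Total weld length L = 16 in.
Required throat t_e = P_u / (φ × 0.6 F_EXX × L) = 195 / (0.75 × 0.6 × 80 × 16) = 0.3385 in.
Required leg w = t_e / 0.707 = 0.4788 in → use 1/2 in.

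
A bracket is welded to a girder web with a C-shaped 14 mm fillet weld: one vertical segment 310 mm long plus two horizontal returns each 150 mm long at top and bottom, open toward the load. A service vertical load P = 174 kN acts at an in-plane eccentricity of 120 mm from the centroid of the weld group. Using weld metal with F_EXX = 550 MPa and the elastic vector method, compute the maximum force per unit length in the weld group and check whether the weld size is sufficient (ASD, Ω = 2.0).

f_max ≈ 577 N/mm; adequate

Total weld length L_w = 610 mm. Treat welds as unit-width lines.
Centroid: x̄ = 2×150×75 / 610 = 36.89 mm from the vertical weld.
Polar moment about centroid: J = I_x + I_y = [310³/12 + 2×150×155²] + [310×36.89² + 2(150³/12 + 150×38.11²)] = 11110000 mm³.
Direct shear f_v = P/L_w = 174×10³ / 610 = 285.2 N/mm (vertical).
Torsion M = P·e = 174×10³ × 120 = 20880000 N·mm.
Critical point at (x, y) = (113.1, 155) from centroid. f_tx = M·y/J = 291.3 N/mm; f_ty = M·x/J = 212.6 N/mm.
Resultant f_max = √[f_tx² + (f_v + f_ty)²] = √[291.3² + (285.2 + 212.6)²] = 576.8 N/mm.
Capacity per unit length: r_n/Ω = (1/2.0) × 0.6 × 550 × (0.707 × 14) = 1633 N/mm.
576.8 ≤ 1633 → adequate.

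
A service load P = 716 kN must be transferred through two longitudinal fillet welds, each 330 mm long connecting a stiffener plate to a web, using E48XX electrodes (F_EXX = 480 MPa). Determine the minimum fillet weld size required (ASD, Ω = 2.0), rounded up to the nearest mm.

Total weld length L = 660 mm.
Required throat t_e = P × Ω / (0.6 F_EXX × L) = 716 × 2.0 / (0.6 × 480 × 660 × 10⁻³) = 7.534 mm.
Required leg w = t_e / 0.707 = 10.66 mm → use 11 mm.

w = 11 mm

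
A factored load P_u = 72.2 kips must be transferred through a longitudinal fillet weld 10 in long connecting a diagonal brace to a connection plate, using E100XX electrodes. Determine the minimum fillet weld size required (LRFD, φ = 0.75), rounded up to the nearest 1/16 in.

E100XX → F_EXX = 100 ksi.
Total weld length L = 10 in.
Required throat t_e = P_u / (φ × 0.6 F_EXX × L) = 72.2 / (0.75 × 0.6 × 100 × 10) = 0.1604 in.
Required leg w = t_e / 0.707 = 0.2269 in → use 1/4 in.

w = 1/4 in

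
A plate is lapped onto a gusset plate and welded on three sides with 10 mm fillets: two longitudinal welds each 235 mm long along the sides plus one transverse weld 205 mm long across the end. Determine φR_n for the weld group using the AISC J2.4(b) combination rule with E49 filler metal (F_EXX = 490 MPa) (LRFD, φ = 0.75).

φR_n ≈ 1100 kN

t_e = 0.707 × 10 = 7.07 mm.
R_nwl = 0.6 × 490 × 7.07 × 470 × 10⁻³ = 976.9 kN (longitudinal, 2 welds).
R_nwt = 0.6 × 490 × 7.07 × 205 × 10⁻³ = 426.1 kN (transverse, base value).
(i) R_nwl + R_nwt = 1403 kN; (ii) 0.85 R_nwl + 1.5 R_nwt = 1470 kN.
R_n = max = 1470 kN [governs: (ii)]; φR_n = 1102 kN.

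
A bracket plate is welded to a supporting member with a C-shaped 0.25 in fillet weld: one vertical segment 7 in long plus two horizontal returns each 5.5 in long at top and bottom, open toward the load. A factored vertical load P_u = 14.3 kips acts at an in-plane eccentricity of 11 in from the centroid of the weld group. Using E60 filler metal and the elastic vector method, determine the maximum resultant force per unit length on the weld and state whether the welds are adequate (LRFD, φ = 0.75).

f_max ≈ 4.27 kip/in; adequate

E60XX → F_EXX = 60 ksi.
Total weld length L_w = 18 in. Treat welds as unit-width lines.
Centroid: x̄ = 2×5.5×2.75 / 18 = 1.681 in from the vertical weld.
Polar moment about centroid: J = I_x + I_y = [7³/12 + 2×5.5×3.5²] + [7×1.681² + 2(5.5³/12 + 5.5×1.069²)] = 223.4 in³.
Direct shear f_v = P/L_w = 14.3 / 18 = 0.7944 kip/in (vertical).
Torsion M = P·e = 14.3 × 11 = 157.3 kip·in.
Critical point at (x, y) = (3.819, 3.5) from centroid. f_tx = M·y/J = 2.464 kip/in; f_ty = M·x/J = 2.689 kip/in.
Resultant f_max = √[f_tx² + (f_v + f_ty)²] = √[2.464² + (0.7944 + 2.689)²] = 4.267 kip/in.
Capacity per unit length: φr_n = 0.75 × 0.6 × 60 × (0.707 × 0.25) = 4.772 kip/in.
4.267 ≤ 4.772 → adequate.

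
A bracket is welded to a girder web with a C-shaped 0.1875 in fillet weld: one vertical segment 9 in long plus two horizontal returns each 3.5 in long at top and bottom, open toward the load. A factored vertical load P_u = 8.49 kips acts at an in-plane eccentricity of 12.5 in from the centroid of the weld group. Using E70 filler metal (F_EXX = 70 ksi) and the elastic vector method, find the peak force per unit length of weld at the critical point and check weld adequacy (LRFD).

f_max ≈ 2.83 kip/in; adequate

Total weld length L_w = 16 in. Treat welds as unit-width lines.
Centroid: x̄ = 2×3.5×1.75 / 16 = 0.7656 in from the vertical weld.
Polar moment about centroid: J = I_x + I_y = [9³/12 + 2×3.5×4.5²] + [9×0.7656² + 2(3.5³/12 + 3.5×0.9844²)] = 221.7 in³.
Direct shear f_v = P/L_w = 8.49 / 16 = 0.5306 kip/in (vertical).
Torsion M = P·e = 8.49 × 12.5 = 106.12 kip·in.
Critical point at (x, y) = (2.734, 4.5) from centroid. f_tx = M·y/J = 2.154 kip/in; f_ty = M·x/J = 1.309 kip/in.
Resultant f_max = √[f_tx² + (f_v + f_ty)²] = √[2.154² + (0.5306 + 1.309)²] = 2.833 kip/in.
Capacity per unit length: φr_n = 0.75 × 0.6 × 70 × (0.707 × 0.1875) = 4.176 kip/in.
2.833 ≤ 4.176 → adequate.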